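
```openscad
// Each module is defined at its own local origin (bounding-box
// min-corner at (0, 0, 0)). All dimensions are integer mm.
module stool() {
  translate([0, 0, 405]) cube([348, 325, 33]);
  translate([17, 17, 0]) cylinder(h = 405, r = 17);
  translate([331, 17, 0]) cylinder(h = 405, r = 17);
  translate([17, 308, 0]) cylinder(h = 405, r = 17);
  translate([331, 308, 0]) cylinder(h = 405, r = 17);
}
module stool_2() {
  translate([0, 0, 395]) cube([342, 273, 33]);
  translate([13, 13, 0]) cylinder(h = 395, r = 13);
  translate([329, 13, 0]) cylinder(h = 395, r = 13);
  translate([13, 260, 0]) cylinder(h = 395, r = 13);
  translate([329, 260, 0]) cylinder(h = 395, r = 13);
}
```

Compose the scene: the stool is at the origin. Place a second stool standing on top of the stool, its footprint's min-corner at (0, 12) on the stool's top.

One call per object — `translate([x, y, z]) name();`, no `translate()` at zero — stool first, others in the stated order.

stool();
translate([0, 12, 438]) stool_2();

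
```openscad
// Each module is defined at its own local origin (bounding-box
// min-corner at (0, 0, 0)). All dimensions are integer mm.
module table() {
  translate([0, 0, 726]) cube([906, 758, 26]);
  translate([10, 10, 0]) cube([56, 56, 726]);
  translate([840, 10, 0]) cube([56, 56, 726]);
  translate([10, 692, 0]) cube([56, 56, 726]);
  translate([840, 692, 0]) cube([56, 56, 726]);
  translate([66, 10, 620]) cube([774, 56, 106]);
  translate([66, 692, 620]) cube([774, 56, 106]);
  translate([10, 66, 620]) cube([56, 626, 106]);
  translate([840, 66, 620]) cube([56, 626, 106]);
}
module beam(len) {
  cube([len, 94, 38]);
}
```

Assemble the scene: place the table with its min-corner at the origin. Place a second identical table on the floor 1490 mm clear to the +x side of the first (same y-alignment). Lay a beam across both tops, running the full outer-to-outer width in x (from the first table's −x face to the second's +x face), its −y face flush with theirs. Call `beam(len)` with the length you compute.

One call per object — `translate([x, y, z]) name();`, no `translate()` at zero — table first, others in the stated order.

table();
translate([2396, 0, 0]) table();
translate([0, 0, 752]) beam(3302);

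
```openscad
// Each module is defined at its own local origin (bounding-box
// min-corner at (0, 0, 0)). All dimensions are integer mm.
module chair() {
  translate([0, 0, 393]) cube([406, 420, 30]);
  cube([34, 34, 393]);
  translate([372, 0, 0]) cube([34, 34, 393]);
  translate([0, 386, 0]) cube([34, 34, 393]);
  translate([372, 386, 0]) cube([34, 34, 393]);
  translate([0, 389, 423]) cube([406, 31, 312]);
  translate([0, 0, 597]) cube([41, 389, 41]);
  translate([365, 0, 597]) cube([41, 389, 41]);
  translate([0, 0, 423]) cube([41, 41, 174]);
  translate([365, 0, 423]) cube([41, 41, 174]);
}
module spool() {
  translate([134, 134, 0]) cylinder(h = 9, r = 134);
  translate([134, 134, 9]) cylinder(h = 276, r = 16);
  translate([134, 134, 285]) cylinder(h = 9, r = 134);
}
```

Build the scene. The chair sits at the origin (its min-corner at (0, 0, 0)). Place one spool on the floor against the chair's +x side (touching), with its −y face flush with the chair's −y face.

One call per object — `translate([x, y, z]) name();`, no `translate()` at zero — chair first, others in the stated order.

chair();
translate([406, 0, 0]) spool();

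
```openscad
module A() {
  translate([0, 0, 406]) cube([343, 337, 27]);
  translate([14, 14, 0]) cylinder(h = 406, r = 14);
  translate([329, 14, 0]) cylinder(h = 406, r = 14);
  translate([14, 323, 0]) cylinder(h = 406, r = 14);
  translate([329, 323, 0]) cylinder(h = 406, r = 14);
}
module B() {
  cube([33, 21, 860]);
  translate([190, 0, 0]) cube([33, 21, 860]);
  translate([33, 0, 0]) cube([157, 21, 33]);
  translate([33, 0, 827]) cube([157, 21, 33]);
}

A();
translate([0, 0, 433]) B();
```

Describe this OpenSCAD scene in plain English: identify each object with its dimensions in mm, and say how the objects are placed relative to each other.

A is a four-legged stool. The seat is a 343×337×27 mm slab whose top surface is at z = 433 mm; four round legs, each 28 mm in diameter, run from the floor (z = 0) to the underside of the seat, each leg's axis is inset half a diameter from the nearest pair of seat edges (so the leg's bounding box is flush with the corner).

B is a picture frame with a 157×794 mm rectangular opening (x by z) and a uniform 33 mm border on every side. Frame depth is 21 mm along y. It is built from two vertical stiles running the full outside height and two horizontal rails spanning the gap between the stiles.

The picture frame is on top of the stool.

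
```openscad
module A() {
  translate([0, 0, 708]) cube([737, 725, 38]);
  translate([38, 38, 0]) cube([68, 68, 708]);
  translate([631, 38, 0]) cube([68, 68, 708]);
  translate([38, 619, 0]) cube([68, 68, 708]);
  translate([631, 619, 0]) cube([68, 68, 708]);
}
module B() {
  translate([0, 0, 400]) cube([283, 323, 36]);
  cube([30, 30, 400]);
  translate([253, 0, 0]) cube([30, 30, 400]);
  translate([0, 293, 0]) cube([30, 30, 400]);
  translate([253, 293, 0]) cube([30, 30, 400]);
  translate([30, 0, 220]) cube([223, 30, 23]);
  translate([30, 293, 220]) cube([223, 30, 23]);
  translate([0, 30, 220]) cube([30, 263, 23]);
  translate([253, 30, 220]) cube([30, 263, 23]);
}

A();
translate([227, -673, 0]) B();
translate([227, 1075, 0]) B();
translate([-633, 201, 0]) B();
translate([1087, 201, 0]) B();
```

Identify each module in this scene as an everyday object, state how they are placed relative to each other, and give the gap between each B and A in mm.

Each stool's nearest face is 350 mm from the table's bounding box.

A is a table. B is a stool. Four stools sit around the table at the −y, +y, −x, +x sides. The gap between each stool and the table is 350 mm.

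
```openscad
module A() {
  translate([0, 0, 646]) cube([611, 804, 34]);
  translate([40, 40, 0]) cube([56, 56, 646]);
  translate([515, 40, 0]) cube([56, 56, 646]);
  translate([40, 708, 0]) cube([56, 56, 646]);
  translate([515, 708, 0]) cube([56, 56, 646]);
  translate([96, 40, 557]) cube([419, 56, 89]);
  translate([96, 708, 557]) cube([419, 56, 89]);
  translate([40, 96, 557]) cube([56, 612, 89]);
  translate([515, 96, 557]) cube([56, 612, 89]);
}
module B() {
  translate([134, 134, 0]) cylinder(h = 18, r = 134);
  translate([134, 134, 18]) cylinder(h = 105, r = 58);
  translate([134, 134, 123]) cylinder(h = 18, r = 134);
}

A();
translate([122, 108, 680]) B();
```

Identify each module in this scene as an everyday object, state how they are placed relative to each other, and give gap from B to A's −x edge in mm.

The spool's min-x is at 122; the table's min-x is 0; gap = 122 mm.

A is a table. B is a spool. The spool is on top of the table. The gap from the spool to the table's −x edge is 122 mm.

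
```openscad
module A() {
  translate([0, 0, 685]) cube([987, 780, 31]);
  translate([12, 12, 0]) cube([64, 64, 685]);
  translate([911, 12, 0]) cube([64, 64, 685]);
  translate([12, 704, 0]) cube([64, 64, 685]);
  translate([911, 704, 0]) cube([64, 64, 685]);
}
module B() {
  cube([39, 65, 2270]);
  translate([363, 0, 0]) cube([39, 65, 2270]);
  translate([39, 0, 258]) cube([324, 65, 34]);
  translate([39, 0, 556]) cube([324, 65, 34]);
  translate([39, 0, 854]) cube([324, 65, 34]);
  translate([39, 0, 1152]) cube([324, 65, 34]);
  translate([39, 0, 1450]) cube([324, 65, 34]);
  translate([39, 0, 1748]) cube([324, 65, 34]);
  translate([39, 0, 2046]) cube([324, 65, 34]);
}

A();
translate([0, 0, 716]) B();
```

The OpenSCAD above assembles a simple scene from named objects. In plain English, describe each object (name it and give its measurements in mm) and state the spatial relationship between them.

A is a table with a 987×780 mm rectangular top, 31 mm thick, top surface at z = 716 mm, supported by four 64×64 mm square legs, each inset 12 mm from the nearest pair of top edges, running from the floor.

B is a straight ladder. Two 39×65 mm vertical rails, 2270 mm tall, stand 402 mm apart (outside-to-outside) with their front faces coplanar on the −y side. 7 rungs, each 65 mm deep and 34 mm tall, span between the inner faces of the rails, front faces flush with the rails. The lowest rung's underside is at z = 258 mm and rungs are spaced 298 mm apart (underside to underside).

The ladder is on top of the table.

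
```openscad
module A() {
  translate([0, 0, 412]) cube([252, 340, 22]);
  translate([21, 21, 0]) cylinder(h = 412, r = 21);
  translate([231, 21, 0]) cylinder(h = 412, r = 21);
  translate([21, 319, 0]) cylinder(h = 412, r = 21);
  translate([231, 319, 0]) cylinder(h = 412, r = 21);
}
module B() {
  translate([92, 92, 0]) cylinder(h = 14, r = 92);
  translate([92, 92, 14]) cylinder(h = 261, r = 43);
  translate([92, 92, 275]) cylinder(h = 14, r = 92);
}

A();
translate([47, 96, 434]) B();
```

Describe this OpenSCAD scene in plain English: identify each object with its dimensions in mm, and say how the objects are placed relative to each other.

A is a simple wooden stool: a rectangular seat 252 mm (x) by 340 mm (y), 22 mm thick, top face at z = 434 mm, on four round legs, each 42 mm in diameter. The legs rest on z = 0, each leg's axis is inset half a diameter from the nearest pair of seat edges (so the leg's bounding box is flush with the corner).

B is a spool: two coaxial disc flanges of radius 92 mm and thickness 14 mm, joined by a core cylinder of radius 43 mm and height 261 mm. The lower flange rests on z = 0 and the three cylinders share a vertical axis.

The spool is on top of the stool.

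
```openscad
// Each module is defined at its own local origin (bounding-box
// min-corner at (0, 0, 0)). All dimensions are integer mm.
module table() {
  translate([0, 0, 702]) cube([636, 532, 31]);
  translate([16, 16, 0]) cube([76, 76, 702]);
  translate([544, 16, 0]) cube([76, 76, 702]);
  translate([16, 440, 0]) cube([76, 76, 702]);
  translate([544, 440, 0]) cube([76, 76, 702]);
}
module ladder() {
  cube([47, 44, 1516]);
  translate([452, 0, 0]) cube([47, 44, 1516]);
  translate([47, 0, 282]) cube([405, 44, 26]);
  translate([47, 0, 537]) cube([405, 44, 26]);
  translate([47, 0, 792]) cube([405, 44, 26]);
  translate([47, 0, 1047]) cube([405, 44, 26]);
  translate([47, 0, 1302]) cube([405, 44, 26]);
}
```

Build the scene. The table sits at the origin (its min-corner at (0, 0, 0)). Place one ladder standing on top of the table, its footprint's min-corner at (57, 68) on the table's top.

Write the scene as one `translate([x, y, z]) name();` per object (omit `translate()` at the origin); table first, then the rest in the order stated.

table();
translate([57, 68, 733]) ladder();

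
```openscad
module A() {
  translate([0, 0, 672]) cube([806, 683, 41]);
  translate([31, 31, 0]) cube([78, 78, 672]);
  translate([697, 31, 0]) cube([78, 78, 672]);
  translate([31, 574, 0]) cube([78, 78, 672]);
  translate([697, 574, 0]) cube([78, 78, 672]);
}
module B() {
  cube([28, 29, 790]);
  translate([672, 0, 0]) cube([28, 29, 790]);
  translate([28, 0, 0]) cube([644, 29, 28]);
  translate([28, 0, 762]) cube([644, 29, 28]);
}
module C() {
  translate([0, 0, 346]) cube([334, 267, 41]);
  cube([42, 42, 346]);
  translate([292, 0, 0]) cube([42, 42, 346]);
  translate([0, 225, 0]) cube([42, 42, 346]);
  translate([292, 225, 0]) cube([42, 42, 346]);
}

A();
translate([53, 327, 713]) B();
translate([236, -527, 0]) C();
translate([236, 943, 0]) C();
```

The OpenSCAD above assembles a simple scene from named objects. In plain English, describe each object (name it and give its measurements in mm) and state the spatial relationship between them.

A is a rectangular dining table. The top is 806×683×41 mm with its upper surface at z = 713 mm. It stands on four 78×78 mm square legs, each inset 31 mm from the nearest pair of top edges, running from the floor to the underside of the top.

B is a picture frame with a 644×734 mm rectangular opening (x by z) and a uniform 28 mm border on every side. Frame depth is 29 mm along y. It is built from two vertical stiles running the full outside height and two horizontal rails spanning the gap between the stiles.

C is a simple wooden stool: a rectangular seat 334 mm (x) by 267 mm (y), 41 mm thick, top face at z = 387 mm, on four square legs, each 42×42 mm in cross-section. The legs rest on z = 0, each flush with a corner of the seat.

The picture frame is on top of the table, centred. Two stools sit around the table at the −y, +y sides.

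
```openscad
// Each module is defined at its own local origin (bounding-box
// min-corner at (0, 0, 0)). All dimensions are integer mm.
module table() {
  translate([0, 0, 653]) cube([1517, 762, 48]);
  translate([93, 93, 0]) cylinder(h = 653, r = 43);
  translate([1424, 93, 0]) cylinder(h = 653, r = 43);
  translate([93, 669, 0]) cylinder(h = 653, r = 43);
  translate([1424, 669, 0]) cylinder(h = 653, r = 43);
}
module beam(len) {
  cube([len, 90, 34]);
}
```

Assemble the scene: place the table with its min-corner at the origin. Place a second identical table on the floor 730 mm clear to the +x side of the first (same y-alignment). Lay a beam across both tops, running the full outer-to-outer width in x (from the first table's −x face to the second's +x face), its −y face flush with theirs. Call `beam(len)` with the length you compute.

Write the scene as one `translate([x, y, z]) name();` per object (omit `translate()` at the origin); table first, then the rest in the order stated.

table();
translate([2247, 0, 0]) table();
translate([0, 0, 701]) beam(3764);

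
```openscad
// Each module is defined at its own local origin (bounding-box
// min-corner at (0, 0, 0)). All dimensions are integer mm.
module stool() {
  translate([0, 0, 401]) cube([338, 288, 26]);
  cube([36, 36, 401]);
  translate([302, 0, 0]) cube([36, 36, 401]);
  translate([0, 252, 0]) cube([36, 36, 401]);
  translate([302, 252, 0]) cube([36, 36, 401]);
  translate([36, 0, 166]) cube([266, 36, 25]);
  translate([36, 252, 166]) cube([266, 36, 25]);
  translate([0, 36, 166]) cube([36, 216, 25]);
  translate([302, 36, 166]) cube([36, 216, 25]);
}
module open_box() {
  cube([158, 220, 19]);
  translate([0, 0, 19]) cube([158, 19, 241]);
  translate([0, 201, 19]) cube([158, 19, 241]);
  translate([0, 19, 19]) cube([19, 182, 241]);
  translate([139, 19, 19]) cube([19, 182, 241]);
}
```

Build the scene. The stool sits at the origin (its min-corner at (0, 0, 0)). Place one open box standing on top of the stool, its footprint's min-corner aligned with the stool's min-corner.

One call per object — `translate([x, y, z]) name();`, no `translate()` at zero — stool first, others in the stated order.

stool();
translate([0, 0, 427]) open_box();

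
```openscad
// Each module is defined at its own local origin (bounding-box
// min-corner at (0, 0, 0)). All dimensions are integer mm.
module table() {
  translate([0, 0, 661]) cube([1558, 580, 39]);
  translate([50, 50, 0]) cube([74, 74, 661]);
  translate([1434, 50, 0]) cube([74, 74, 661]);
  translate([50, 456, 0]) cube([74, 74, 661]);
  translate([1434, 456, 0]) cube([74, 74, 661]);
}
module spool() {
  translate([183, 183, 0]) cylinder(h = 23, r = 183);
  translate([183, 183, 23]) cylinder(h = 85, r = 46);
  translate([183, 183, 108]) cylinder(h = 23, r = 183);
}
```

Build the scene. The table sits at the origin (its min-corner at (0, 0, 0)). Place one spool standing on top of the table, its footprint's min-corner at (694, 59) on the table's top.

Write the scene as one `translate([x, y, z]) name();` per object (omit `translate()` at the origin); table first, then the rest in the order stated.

table();
translate([694, 59, 700]) spool();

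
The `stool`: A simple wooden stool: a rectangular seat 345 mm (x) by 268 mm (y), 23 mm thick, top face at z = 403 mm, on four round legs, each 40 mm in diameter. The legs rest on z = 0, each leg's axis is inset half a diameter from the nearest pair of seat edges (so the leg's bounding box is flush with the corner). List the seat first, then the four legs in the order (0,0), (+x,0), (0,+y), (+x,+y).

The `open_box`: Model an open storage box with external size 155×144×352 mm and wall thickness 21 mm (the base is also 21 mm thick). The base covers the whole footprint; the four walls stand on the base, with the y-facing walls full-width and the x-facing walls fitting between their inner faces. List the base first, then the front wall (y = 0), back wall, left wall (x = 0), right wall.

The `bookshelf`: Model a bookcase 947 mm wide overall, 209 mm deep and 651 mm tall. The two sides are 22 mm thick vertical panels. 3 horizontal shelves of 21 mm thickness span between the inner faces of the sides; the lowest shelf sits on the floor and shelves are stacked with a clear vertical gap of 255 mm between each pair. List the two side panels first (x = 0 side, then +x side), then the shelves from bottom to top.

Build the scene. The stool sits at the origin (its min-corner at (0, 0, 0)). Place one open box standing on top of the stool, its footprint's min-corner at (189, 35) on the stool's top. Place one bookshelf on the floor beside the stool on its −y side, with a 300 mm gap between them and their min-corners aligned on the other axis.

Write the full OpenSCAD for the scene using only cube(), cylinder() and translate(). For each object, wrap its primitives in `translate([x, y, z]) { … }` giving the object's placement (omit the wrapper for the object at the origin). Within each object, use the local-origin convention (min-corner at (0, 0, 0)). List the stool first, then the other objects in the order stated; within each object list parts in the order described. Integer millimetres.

translate([0, 0, 380]) cube([345, 268, 23]);
translate([20, 20, 0]) cylinder(h = 380, r = 20);
translate([325, 20, 0]) cylinder(h = 380, r = 20);
translate([20, 248, 0]) cylinder(h = 380, r = 20);
translate([325, 248, 0]) cylinder(h = 380, r = 20);
translate([189, 35, 403]) {
  cube([155, 144, 21]);
  translate([0, 0, 21]) cube([155, 21, 331]);
  translate([0, 123, 21]) cube([155, 21, 331]);
  translate([0, 21, 21]) cube([21, 102, 331]);
  translate([134, 21, 21]) cube([21, 102, 331]);
}
translate([0, -509, 0]) {
  cube([22, 209, 651]);
  translate([925, 0, 0]) cube([22, 209, 651]);
  translate([22, 0, 0]) cube([903, 209, 21]);
  translate([22, 0, 276]) cube([903, 209, 21]);
  translate([22, 0, 552]) cube([903, 209, 21]);
}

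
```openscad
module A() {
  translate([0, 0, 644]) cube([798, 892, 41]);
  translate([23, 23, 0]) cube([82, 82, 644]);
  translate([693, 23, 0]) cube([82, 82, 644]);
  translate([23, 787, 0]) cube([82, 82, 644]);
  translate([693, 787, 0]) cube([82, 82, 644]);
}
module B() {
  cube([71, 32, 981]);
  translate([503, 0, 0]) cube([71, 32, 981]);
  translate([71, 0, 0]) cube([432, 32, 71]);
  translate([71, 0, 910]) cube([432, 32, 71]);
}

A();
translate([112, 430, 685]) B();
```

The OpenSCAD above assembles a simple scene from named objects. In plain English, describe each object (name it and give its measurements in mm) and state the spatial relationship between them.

A is a rectangular dining table. The top is 798×892×41 mm with its upper surface at z = 685 mm. It stands on four 82×82 mm square legs, each inset 23 mm from the nearest pair of top edges, running from the floor to the underside of the top.

B is a rectangular picture frame lying in the x–z plane (depth along y). The opening is 432 mm wide (x) by 839 mm tall (z), surrounded by a border 71 mm wide on all four sides. The frame is 32 mm deep and is made of two full-height vertical stiles with two horizontal rails fitted between them.

The picture frame is on top of the table, centred.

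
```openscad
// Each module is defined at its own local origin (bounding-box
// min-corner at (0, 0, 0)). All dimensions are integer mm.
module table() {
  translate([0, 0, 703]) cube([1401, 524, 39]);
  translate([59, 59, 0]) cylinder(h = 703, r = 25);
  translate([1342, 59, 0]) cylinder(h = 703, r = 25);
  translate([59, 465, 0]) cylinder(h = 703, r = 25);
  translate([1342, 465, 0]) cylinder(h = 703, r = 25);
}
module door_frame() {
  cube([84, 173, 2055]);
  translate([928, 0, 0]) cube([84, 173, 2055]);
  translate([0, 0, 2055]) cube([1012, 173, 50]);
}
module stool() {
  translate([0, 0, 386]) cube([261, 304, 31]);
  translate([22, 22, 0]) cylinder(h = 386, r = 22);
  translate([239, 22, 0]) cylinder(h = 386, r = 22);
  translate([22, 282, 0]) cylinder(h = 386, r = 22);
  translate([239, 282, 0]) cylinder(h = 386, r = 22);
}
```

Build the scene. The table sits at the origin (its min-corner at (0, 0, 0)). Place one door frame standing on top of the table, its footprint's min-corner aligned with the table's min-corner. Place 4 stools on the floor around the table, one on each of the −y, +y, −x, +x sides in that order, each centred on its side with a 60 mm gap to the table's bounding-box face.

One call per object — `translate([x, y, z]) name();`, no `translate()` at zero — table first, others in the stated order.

table();
translate([0, 0, 742]) door_frame();
translate([570, -364, 0]) stool();
translate([570, 584, 0]) stool();
translate([-321, 110, 0]) stool();
translate([1461, 110, 0]) stool();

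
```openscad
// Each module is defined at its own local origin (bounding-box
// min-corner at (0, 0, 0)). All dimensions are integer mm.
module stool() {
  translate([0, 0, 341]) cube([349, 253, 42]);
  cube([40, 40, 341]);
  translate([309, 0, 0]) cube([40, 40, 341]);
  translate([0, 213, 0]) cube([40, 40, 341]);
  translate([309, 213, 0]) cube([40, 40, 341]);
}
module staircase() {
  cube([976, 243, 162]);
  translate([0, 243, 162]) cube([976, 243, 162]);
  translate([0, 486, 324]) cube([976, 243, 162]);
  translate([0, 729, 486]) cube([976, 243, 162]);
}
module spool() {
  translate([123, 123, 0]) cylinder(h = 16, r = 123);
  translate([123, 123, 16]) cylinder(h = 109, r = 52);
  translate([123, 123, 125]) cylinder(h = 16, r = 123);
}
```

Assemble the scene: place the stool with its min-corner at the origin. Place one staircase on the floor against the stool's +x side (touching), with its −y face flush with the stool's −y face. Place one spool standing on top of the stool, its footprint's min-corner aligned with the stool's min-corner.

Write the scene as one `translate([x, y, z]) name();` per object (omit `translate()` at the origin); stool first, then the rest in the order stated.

stool();
translate([349, 0, 0]) staircase();
translate([0, 0, 383]) spool();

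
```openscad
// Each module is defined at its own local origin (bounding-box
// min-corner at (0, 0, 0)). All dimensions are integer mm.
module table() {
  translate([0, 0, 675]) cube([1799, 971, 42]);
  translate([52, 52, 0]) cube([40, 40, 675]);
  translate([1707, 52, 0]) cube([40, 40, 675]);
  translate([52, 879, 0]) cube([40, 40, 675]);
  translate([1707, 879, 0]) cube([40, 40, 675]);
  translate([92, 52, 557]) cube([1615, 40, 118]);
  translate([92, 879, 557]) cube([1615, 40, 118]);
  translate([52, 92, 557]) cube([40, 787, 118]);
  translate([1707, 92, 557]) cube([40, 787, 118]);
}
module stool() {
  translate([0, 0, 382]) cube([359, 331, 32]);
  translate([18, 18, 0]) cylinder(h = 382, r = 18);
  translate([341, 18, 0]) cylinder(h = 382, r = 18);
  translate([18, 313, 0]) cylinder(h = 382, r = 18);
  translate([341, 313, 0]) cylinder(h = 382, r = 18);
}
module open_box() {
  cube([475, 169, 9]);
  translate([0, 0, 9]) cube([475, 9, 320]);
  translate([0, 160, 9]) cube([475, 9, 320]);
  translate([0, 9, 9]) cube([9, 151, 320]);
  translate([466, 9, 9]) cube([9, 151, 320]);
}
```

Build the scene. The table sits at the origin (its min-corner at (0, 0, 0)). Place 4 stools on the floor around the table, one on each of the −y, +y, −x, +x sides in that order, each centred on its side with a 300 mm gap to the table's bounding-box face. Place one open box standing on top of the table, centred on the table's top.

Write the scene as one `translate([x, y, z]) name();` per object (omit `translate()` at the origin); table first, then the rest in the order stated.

table();
translate([720, -631, 0]) stool();
translate([720, 1271, 0]) stool();
translate([-659, 320, 0]) stool();
translate([2099, 320, 0]) stool();
translate([662, 401, 717]) open_box();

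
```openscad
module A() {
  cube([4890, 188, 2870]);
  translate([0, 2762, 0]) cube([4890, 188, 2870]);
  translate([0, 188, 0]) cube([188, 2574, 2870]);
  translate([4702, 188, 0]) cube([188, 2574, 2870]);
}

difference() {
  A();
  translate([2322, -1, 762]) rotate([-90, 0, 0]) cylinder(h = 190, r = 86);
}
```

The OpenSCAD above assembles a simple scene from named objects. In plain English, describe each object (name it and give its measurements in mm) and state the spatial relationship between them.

A is a box-shaped house frame (walls only): outside footprint 4890×2950 mm, wall height 2870 mm, wall thickness 188 mm. The two y-facing walls run the full x-width; the two x-facing walls fit between the inner faces of the y-facing walls.

The house frame has a circular hole of radius 86 mm through its front wall, centred at (x = 2322, z = 762).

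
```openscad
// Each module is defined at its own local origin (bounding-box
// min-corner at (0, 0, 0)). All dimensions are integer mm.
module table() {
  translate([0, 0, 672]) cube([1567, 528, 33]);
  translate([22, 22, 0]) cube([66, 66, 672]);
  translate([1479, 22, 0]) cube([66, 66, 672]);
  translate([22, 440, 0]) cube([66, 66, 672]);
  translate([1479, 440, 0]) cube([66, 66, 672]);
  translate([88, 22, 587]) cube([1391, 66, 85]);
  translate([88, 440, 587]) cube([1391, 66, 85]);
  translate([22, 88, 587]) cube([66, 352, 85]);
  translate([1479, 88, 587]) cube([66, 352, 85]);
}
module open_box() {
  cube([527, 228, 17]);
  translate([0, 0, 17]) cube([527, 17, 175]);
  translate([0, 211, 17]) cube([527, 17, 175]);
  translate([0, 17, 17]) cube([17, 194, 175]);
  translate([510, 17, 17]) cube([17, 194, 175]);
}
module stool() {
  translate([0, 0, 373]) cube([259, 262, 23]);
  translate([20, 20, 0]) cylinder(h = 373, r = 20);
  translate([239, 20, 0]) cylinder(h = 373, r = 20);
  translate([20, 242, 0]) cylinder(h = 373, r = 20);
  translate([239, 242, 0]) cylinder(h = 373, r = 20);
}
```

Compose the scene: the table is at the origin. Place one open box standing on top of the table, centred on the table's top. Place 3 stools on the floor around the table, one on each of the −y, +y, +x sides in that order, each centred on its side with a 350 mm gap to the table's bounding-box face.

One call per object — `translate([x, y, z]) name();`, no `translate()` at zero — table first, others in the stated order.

table();
translate([520, 150, 705]) open_box();
translate([654, -612, 0]) stool();
translate([654, 878, 0]) stool();
translate([1917, 133, 0]) stool();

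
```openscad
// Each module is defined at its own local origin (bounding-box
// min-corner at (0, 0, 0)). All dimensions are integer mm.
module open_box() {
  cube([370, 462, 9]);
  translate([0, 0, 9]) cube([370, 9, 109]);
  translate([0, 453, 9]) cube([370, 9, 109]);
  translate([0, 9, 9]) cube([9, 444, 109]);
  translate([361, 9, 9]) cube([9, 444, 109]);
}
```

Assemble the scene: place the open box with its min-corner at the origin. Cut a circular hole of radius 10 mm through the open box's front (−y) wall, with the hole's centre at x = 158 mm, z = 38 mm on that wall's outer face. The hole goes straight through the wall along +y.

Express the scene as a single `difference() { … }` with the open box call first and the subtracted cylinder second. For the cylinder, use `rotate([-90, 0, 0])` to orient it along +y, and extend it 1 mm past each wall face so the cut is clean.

difference() {
  open_box();
  translate([158, -1, 38]) rotate([-90, 0, 0]) cylinder(h = 11, r = 10);
}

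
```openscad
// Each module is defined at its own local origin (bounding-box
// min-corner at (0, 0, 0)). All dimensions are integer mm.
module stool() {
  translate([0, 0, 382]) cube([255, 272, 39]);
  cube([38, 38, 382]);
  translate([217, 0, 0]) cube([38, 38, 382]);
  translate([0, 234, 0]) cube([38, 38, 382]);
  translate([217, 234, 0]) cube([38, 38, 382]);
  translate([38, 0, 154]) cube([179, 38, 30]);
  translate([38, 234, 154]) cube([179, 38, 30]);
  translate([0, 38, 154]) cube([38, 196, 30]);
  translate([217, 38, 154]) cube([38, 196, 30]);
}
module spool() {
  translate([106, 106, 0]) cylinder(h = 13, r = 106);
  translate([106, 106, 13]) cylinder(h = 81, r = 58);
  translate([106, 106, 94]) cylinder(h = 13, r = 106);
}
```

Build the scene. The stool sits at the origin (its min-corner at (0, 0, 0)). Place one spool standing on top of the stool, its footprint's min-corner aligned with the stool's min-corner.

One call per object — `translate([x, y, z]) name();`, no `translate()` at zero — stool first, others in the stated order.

stool();
translate([0, 0, 421]) spool();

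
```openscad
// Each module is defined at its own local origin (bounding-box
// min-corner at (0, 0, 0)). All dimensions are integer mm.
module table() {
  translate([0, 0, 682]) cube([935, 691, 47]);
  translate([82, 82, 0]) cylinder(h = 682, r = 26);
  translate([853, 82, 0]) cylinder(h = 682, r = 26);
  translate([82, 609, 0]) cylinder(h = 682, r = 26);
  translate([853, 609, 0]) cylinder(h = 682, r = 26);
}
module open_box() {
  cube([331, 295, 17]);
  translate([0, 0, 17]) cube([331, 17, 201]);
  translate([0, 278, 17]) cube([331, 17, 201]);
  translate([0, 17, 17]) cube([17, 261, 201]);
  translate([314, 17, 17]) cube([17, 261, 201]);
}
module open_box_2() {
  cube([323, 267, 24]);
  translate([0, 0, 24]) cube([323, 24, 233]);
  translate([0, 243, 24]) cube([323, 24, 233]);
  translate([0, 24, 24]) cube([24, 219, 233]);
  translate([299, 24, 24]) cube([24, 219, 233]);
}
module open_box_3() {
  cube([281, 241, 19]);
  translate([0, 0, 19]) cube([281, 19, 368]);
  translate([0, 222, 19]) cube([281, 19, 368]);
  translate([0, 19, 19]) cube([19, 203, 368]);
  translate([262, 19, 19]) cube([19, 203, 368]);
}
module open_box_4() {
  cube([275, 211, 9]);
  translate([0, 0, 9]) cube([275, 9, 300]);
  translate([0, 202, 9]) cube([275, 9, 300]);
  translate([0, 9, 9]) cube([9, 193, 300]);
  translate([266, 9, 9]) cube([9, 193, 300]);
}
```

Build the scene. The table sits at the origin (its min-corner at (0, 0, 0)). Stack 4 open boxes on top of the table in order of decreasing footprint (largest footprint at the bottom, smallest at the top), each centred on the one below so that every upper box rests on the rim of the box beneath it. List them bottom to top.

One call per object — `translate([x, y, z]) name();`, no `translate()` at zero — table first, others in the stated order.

table();
translate([302, 198, 729]) open_box();
translate([306, 212, 947]) open_box_2();
translate([327, 225, 1204]) open_box_3();
translate([330, 240, 1591]) open_box_4();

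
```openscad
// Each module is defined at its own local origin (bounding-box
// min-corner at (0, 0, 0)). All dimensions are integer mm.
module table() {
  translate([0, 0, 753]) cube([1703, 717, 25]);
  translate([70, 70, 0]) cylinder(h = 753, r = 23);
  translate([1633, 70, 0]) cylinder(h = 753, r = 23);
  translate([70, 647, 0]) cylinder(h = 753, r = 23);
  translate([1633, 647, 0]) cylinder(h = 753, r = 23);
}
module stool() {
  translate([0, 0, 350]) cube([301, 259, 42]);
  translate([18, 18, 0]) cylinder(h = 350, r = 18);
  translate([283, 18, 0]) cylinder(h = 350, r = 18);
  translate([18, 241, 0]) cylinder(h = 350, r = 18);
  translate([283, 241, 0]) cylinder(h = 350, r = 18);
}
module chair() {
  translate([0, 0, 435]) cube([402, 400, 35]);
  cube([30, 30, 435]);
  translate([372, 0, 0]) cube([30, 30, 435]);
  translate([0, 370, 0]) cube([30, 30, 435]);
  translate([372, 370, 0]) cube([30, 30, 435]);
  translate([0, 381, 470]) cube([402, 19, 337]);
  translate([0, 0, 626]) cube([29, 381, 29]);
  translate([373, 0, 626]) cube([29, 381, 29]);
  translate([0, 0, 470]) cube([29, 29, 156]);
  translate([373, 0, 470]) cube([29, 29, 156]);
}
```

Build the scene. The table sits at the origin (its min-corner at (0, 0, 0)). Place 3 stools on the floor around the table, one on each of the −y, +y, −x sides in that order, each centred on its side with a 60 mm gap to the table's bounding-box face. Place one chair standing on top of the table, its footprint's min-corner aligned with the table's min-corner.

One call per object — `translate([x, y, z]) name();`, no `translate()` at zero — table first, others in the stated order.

table();
translate([701, -319, 0]) stool();
translate([701, 777, 0]) stool();
translate([-361, 229, 0]) stool();
translate([0, 0, 778]) chair();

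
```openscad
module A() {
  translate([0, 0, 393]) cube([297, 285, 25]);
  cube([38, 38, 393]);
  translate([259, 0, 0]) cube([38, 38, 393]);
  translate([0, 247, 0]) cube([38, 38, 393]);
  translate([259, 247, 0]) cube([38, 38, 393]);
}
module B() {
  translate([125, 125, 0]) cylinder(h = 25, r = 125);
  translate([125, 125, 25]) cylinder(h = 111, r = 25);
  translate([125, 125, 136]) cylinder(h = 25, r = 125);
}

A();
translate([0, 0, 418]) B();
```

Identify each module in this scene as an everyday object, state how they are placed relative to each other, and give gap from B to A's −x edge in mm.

The spool's min-x is at 0; the stool's min-x is 0; gap = 0 mm.

A is a stool. B is a spool. The spool is on top of the stool. The gap from the spool to the stool's −x edge is 0 mm.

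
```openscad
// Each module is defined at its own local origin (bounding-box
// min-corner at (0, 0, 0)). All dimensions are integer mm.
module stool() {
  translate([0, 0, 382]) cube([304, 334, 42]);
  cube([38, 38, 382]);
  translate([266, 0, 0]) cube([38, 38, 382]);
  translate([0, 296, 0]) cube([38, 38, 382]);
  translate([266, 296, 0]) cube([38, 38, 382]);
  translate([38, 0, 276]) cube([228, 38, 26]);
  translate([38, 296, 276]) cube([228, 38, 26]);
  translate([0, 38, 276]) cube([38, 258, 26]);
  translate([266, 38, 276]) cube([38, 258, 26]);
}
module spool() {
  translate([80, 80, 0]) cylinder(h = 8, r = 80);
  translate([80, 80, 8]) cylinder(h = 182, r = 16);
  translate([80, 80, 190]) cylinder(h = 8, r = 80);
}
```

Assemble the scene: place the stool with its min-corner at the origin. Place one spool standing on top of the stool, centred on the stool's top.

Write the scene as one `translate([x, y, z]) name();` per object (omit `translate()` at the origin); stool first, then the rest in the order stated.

stool();
translate([72, 87, 424]) spool();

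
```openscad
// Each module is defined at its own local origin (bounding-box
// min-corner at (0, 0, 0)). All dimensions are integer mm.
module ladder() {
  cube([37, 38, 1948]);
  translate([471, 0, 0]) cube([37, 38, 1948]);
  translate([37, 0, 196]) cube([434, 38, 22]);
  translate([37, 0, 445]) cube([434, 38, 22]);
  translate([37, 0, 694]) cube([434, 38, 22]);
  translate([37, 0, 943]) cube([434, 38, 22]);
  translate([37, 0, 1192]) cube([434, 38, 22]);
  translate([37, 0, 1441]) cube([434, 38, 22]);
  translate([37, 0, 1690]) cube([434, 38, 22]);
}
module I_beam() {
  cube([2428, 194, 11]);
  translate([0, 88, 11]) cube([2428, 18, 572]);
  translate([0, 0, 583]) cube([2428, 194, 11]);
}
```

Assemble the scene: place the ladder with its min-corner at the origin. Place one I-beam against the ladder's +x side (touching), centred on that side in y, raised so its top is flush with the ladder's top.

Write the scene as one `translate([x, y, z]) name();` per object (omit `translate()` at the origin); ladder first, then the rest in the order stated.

ladder();
translate([508, -78, 1354]) I_beam();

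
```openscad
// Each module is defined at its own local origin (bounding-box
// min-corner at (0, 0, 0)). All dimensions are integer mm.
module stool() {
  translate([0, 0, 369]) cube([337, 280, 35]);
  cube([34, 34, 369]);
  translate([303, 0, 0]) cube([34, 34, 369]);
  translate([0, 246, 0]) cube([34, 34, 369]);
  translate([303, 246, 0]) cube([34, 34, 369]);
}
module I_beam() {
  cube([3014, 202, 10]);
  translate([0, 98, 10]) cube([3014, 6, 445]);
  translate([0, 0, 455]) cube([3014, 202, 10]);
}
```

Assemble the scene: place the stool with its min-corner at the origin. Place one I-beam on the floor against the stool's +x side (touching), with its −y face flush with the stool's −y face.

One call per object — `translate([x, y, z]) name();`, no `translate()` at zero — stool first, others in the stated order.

stool();
translate([337, 0, 0]) I_beam();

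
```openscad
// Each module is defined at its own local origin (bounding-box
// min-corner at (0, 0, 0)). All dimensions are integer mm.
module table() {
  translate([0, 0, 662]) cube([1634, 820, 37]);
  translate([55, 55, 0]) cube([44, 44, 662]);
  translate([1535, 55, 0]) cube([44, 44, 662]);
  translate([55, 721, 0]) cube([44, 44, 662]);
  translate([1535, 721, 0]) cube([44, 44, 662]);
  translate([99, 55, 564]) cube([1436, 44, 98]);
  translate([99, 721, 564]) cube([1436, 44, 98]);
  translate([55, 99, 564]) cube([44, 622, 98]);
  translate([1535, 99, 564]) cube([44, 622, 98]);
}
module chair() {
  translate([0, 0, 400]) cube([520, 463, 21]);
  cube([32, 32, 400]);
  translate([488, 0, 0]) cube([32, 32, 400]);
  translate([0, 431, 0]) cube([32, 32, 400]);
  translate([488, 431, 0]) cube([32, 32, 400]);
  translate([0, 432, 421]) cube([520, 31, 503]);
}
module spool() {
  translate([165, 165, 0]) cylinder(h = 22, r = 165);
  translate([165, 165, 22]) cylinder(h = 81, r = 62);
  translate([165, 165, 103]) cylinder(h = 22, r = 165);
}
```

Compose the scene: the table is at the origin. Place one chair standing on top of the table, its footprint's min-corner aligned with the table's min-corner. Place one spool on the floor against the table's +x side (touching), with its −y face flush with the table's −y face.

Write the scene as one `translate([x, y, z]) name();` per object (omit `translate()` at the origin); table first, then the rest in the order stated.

table();
translate([0, 0, 699]) chair();
translate([1634, 0, 0]) spool();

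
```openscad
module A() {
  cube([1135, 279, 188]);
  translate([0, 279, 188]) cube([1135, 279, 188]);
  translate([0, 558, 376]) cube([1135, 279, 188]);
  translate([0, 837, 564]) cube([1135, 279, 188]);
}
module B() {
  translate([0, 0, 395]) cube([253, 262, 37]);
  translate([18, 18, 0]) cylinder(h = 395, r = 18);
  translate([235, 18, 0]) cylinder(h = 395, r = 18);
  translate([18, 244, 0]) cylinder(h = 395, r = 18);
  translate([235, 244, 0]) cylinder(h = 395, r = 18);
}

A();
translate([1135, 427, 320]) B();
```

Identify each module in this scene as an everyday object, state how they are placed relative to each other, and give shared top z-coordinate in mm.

A is a staircase. B is a stool. The stool is beside the staircase with their tops flush at z = 752. The shared top z-coordinate is 752 mm.

Both tops at z = 752 mm.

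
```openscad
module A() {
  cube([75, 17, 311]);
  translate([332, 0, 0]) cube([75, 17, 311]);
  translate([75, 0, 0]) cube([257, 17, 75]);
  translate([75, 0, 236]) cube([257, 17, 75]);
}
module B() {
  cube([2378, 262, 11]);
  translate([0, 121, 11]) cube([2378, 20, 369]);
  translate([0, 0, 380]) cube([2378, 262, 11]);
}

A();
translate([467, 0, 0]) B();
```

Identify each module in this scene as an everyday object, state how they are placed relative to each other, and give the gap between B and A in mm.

The I-beam's nearest face is 60 mm from the picture frame's +x face.

A is a picture frame. B is an I-beam. The I-beam is on the floor beside the picture frame on its +x side. The gap between the I-beam and the picture frame is 60 mm.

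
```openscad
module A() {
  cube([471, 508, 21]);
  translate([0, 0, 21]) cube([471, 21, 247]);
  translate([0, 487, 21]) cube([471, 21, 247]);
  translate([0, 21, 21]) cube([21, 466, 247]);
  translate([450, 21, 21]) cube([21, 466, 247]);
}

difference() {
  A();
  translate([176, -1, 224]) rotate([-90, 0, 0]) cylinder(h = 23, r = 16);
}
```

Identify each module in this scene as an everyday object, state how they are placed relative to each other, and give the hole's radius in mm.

A is an open box. The open box has a circular hole through its front wall. The hole's radius is 16 mm.

The subtracted cylinder has r = 16 mm.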